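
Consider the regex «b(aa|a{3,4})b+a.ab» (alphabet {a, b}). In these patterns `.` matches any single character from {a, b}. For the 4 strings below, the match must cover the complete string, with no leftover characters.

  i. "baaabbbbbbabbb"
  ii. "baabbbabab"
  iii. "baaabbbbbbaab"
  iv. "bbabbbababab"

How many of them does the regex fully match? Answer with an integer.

1

i → no match — must end with "ab"
ii. "baabbbabab" → match
iii → no match
iv. "bbabbbababab" → no match
Total matched: 1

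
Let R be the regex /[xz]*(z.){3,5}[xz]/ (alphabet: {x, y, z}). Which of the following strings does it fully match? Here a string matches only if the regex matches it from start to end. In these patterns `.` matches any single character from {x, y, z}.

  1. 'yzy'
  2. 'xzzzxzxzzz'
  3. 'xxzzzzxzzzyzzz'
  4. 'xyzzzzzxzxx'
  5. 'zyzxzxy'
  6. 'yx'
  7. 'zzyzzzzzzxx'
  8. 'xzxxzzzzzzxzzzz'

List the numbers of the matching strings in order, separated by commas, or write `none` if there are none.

2, 3

1. 'yzy' → no match
2. 'xzzzxzxzzz' → match
3 → match
4. 'xyzzzzzxzxx' → no match
5. 'zyzxzxy' → no match
6. 'yx' → no match
7. 'zzyzzzzzzxx' → no match
8 → no match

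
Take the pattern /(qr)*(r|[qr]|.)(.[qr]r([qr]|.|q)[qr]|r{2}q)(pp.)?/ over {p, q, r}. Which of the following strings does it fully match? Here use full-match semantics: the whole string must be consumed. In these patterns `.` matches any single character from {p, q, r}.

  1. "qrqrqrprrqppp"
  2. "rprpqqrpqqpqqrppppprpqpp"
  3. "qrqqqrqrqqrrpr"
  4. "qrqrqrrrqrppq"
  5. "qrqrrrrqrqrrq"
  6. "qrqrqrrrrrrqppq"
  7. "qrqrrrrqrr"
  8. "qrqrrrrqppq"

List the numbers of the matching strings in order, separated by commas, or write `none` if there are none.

1 → match
2 → no match
3 → no match
4 → match
5 → no match
6 → match
7 → no match
8 → match

1, 4, 6, 8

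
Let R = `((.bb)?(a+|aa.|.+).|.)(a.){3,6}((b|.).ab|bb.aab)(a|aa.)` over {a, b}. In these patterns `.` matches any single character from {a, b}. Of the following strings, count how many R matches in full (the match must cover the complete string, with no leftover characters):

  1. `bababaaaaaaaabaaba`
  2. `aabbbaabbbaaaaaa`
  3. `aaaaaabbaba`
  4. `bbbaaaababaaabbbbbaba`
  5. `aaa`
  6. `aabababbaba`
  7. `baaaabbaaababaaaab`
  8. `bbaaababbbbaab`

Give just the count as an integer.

1

1 → match
2 → no match
3 → no match
4 → no match
5 → no match
6 → no match
7 → no match
8 → no match
Total matched: 1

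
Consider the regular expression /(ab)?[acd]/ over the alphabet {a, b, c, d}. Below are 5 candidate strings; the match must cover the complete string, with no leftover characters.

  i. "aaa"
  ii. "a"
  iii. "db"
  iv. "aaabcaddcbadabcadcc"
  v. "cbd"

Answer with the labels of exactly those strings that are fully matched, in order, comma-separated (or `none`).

i → no match
ii → match
iii → no match
iv → no match
v → no match

ii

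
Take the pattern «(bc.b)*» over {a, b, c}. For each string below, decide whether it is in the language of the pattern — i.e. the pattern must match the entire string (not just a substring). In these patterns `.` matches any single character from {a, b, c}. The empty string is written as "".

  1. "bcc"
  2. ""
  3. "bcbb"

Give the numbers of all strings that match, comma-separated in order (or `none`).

2, 3

1. "bcc" → no match
2. "" → match
3. "bcbb" → match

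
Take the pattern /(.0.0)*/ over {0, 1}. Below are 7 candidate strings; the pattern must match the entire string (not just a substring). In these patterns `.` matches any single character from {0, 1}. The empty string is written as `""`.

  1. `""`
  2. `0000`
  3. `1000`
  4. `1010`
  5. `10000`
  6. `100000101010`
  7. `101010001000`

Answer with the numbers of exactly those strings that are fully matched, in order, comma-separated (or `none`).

1, 2, 3, 4, 6, 7

1 → match
2 → match
3 → match
4 → match
5 → no match
6 → match
7 → match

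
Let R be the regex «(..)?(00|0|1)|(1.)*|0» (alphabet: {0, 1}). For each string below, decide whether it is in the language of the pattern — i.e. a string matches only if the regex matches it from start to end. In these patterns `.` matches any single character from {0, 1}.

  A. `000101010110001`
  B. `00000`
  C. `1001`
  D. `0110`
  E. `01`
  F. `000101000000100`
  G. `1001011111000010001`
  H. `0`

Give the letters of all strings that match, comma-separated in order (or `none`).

A → no match
B → no match
C → no match
D → no match
E → no match
F → no match
G → no match
H → match

H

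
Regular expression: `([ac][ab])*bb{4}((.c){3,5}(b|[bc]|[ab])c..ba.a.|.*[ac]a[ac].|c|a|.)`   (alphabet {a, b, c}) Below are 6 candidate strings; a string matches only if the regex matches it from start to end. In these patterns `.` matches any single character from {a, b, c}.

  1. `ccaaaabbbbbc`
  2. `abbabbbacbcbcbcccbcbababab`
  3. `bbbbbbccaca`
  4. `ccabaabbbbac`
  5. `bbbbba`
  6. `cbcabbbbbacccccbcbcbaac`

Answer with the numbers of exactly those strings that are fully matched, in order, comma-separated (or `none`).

3, 5

1 → no match
2 → no match
3 → match
4 → no match
5 → match
6 → no match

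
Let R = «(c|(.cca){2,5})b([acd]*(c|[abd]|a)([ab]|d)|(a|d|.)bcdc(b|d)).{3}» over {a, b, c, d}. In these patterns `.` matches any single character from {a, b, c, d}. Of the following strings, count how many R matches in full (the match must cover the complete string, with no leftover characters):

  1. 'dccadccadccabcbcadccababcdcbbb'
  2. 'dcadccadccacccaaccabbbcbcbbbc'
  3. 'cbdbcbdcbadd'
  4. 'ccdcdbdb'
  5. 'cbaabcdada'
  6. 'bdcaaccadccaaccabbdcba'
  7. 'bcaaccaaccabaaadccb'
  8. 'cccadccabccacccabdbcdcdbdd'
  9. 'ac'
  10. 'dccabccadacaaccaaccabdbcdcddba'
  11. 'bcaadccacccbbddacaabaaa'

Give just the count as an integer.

1 → no match
2 → no match
3 → no match
4 → no match
5 → no match
6 → no match
7 → no match
8 → match
9 → no match
10 → no match
11 → no match
Total matched: 1

1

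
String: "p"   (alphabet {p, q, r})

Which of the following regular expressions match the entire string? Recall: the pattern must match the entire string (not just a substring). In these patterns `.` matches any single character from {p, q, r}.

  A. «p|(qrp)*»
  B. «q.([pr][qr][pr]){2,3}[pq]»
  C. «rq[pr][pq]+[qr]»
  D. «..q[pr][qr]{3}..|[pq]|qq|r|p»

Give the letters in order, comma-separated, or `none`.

A, D

A → match
B → no match — must start with "q"
C → no match — must start with "rq"
D → match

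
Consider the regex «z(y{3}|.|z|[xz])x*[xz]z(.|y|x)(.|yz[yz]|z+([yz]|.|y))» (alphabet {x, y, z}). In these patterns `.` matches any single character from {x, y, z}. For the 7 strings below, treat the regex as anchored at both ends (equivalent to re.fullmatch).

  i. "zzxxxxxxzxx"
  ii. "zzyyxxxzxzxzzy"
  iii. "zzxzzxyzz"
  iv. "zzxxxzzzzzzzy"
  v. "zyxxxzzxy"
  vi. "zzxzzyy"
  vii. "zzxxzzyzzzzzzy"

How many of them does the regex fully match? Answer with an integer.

i → match
ii → no match
iii → match
iv → match
v → match
vi → match
vii → match
Total matched: 6

6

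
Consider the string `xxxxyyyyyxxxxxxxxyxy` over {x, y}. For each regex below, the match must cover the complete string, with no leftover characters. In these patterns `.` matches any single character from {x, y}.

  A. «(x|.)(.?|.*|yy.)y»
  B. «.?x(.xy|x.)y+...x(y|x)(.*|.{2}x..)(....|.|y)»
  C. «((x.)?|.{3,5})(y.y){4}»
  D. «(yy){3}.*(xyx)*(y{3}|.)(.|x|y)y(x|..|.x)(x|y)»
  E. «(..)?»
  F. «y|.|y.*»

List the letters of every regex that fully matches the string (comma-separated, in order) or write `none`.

A, B

A → match
B → match
C → no match
D → no match — must start with `yy`
E → no match
F → no match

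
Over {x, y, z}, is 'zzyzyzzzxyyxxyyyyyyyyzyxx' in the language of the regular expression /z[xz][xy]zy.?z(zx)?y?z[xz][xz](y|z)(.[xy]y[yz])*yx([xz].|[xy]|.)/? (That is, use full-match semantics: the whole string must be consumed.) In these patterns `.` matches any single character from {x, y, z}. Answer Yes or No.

No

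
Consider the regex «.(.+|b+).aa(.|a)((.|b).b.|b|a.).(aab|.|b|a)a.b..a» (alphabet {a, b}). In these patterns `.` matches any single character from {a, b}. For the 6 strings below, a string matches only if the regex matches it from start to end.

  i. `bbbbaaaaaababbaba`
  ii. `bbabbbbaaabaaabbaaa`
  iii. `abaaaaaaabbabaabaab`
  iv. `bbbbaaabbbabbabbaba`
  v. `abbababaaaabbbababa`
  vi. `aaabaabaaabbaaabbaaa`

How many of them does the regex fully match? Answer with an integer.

i → match
ii → match
iii → no match — must end with `a`
iv → match
v → no match
vi → match
Total matched: 4

4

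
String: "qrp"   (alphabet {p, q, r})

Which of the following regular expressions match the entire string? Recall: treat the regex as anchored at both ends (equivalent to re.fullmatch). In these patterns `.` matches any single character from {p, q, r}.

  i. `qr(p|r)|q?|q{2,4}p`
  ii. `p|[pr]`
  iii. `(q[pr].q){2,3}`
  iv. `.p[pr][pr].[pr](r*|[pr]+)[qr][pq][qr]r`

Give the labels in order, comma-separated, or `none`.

i

i → match
ii → no match
iii → no match — must end with "q"
iv → no match — must end with "r"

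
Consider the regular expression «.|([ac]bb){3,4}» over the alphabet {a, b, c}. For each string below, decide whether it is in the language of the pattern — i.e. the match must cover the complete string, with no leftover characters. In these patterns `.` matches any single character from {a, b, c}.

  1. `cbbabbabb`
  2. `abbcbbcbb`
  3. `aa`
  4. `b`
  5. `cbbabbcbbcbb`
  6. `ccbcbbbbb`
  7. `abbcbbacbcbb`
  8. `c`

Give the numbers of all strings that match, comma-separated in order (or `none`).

1 → match
2 → match
3 → no match
4 → match
5 → match
6 → no match
7 → no match
8 → match

1, 2, 4, 5, 8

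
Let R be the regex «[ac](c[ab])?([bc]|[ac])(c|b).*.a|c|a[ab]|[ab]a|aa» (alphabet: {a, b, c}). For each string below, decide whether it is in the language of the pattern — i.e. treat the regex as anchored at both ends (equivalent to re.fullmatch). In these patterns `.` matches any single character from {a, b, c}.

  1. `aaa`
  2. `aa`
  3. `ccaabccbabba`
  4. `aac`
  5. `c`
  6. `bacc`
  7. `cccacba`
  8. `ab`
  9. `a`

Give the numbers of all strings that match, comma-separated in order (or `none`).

2, 3, 5, 7, 8

1. `aaa` → no match
2. `aa` → match
3. `ccaabccbabba` → match
4. `aac` → no match
5. `c` → match
6. `bacc` → no match
7. `cccacba` → match
8. `ab` → match
9. `a` → no match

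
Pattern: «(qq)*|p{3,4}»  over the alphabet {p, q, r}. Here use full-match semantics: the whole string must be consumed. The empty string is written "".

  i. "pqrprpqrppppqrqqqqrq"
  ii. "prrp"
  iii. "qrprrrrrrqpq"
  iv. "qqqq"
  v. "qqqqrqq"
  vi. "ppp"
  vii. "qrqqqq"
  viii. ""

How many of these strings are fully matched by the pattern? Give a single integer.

i → no match
ii. "prrp" → no match
iii. "qrprrrrrrqpq" → no match
iv. "qqqq" → match
v. "qqqqrqq" → no match
vi. "ppp" → match
vii. "qrqqqq" → no match
viii. "" → match
Total matched: 3

3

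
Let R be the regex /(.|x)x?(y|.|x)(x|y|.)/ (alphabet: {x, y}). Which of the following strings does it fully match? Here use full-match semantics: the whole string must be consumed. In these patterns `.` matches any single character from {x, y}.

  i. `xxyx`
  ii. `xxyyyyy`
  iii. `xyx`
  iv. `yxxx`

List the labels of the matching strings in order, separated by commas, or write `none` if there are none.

i, iii, iv

i → match
ii → no match
iii → match
iv → match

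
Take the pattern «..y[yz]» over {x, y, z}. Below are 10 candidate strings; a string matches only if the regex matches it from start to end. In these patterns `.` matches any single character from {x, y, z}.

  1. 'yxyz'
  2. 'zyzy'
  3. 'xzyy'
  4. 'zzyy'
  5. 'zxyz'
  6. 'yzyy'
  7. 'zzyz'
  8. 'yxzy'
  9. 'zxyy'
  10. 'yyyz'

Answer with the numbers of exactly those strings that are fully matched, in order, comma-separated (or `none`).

1, 3, 4, 5, 6, 7, 9, 10

1 → match
2 → no match
3 → match
4 → match
5 → match
6 → match
7 → match
8 → no match
9 → match
10 → match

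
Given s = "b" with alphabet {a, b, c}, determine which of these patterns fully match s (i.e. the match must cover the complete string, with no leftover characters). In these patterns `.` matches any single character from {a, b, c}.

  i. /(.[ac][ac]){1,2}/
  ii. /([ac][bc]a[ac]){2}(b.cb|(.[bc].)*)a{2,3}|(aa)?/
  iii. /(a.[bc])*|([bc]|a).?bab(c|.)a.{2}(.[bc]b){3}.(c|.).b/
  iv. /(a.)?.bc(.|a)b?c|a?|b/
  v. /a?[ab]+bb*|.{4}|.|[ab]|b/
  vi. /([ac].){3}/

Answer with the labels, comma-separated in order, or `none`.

iv, v

i → no match
ii → no match
iii → no match
iv → match
v → match
vi → no match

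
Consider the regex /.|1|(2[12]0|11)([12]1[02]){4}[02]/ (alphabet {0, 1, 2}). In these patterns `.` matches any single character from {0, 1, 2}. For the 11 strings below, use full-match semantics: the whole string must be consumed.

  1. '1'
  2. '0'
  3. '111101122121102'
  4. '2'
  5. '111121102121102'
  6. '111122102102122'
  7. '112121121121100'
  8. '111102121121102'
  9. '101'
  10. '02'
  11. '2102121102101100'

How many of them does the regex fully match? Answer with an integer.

9

1 → match
2 → match
3 → match
4 → match
5 → match
6 → match
7 → match
8 → match
9 → no match
10 → no match
11 → match
Total matched: 9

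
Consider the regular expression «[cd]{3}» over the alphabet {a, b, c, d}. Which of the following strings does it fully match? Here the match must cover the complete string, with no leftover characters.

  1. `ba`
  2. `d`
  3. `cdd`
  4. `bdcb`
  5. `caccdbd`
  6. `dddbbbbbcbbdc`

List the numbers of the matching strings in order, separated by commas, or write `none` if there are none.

3

1 → no match
2 → no match
3 → match
4 → no match
5 → no match
6 → no match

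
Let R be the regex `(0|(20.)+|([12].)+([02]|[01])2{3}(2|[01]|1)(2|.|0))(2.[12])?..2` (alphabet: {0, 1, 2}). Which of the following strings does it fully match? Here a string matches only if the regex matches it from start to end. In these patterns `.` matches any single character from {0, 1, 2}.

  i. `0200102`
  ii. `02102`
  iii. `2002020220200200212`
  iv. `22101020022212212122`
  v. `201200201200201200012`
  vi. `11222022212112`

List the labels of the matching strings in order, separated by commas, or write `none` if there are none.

iv, v

i → no match
ii → no match
iii → no match
iv → match
v → match
vi → no match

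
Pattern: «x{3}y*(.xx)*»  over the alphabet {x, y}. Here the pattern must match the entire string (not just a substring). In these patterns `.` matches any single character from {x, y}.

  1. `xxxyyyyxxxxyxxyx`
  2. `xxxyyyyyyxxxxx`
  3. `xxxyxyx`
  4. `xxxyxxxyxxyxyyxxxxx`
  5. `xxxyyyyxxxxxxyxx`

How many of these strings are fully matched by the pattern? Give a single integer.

1 → no match
2 → match
3. `xxxyxyx` → no match
4 → no match
5 → match
Total matched: 2

2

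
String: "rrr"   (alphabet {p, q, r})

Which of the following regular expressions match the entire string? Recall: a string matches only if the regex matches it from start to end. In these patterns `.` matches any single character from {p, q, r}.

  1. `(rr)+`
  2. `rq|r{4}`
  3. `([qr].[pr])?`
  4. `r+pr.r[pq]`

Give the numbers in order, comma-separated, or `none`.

1 → no match
2 → no match
3 → match
4 → no match

3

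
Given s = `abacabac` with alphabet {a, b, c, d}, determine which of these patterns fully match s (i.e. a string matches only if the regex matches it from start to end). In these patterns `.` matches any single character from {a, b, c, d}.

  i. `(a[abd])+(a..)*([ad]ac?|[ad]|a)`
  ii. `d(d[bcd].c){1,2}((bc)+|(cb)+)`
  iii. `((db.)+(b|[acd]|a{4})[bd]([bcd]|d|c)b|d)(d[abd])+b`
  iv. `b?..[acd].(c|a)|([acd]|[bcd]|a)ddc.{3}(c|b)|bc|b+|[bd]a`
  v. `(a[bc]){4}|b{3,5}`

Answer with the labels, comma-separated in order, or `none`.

i → no match
ii → no match — must start with `dd`
iii → no match — must end with `b`
iv → no match
v → match

v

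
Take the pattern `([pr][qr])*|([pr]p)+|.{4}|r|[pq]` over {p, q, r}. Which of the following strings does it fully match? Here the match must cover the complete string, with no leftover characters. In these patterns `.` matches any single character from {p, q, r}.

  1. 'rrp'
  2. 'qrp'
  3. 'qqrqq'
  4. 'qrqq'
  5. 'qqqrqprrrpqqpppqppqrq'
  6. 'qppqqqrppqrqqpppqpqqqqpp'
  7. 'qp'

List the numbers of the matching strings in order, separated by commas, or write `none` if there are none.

1 → no match
2 → no match
3 → no match
4 → match
5 → no match
6 → no match
7 → no match

4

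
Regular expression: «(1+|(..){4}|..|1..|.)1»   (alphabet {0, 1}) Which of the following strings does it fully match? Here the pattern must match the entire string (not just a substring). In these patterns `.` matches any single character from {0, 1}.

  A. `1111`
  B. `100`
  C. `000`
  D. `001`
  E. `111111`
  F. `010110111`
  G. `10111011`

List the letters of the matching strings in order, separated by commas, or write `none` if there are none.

A → match
B → no match — must end with `1`
C → no match — must end with `1`
D → match
E → match
F → match
G → no match

A, D, E, F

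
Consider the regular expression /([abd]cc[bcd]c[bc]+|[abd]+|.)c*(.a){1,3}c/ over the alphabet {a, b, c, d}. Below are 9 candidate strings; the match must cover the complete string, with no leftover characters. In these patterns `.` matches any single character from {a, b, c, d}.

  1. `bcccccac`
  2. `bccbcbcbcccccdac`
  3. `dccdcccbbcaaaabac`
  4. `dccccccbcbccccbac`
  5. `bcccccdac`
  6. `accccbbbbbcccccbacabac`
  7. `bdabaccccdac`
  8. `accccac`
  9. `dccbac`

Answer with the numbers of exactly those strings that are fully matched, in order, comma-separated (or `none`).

1. `bcccccac` → match
2 → match
3 → match
4 → match
5. `bcccccdac` → match
6 → match
7. `bdabaccccdac` → match
8. `accccac` → match
9. `dccbac` → match

1, 2, 3, 4, 5, 6, 7, 8, 9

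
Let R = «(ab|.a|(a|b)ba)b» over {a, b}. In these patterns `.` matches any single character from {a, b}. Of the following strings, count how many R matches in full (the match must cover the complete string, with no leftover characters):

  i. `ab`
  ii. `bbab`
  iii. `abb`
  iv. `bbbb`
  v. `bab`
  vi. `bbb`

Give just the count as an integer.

3

i. `ab` → no match
ii. `bbab` → match
iii. `abb` → match
iv. `bbbb` → no match
v. `bab` → match
vi. `bbb` → no match
Total matched: 3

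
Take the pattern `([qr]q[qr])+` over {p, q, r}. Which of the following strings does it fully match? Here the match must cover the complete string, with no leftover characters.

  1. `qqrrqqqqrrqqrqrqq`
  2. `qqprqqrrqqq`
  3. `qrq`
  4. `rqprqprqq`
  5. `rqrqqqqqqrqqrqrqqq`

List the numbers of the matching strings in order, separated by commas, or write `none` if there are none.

5

1 → no match
2. `qqprqqrrqqq` → no match
3. `qrq` → no match
4. `rqprqprqq` → no match
5 → match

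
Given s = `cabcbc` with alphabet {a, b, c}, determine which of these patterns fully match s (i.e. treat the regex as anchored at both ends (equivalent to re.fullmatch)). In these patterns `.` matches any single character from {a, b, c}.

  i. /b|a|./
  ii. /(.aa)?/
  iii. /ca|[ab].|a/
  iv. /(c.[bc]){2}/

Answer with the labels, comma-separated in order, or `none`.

i → no match
ii → no match
iii → no match
iv → match

iv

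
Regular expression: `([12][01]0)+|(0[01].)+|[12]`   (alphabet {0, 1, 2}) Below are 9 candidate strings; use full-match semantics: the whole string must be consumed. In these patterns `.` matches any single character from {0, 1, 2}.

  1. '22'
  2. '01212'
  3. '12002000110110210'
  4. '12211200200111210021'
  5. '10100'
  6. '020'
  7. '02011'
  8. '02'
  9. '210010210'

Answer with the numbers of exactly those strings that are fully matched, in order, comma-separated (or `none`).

1 → no match
2 → no match
3 → no match
4 → no match
5 → no match
6 → no match
7 → no match
8 → no match
9 → no match

none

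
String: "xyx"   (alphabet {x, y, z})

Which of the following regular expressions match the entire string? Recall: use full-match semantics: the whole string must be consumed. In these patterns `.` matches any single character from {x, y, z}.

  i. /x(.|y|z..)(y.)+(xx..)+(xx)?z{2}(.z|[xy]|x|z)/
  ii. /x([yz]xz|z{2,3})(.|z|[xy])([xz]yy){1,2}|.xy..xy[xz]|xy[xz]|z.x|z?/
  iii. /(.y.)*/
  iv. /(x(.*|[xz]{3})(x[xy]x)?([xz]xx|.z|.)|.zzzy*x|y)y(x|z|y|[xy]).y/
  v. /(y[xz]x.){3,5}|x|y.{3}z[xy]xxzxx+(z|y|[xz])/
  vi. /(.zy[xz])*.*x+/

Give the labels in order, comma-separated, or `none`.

i → no match
ii → match
iii → match
iv → no match — must end with "y"
v → no match
vi → match

ii, iii, vi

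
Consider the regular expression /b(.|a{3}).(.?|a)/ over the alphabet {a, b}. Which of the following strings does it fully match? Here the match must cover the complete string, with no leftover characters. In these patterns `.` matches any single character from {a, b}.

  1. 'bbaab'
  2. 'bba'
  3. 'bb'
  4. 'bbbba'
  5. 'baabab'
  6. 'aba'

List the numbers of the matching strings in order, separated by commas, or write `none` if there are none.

1 → no match
2 → match
3 → no match
4 → no match
5 → no match
6 → no match — must start with 'b'

2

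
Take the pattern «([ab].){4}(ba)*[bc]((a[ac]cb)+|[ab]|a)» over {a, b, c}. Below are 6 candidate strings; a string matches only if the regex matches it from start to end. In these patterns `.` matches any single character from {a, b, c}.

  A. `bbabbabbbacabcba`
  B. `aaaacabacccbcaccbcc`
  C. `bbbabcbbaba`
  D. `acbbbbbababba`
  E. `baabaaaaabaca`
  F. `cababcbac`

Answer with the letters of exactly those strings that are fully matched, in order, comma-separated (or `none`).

none

A → no match
B → no match
C → no match
D → no match
E → no match
F → no match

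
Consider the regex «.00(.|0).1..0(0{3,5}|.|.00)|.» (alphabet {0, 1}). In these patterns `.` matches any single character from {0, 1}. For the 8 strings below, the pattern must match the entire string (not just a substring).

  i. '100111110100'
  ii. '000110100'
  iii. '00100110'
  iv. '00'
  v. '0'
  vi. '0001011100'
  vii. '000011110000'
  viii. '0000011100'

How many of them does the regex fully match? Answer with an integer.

i → match
ii → no match
iii → no match
iv → no match
v → match
vi → match
vii → match
viii → match
Total matched: 5

5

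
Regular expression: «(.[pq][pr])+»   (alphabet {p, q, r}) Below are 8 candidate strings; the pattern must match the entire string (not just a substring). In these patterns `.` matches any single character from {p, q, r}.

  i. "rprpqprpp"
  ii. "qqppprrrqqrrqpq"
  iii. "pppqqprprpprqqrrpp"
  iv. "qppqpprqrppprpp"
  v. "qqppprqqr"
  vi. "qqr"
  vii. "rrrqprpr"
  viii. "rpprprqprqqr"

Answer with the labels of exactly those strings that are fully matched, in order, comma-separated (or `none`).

i, iii, iv, v, vi, viii

i → match
ii → no match
iii → match
iv → match
v → match
vi → match
vii → no match
viii → match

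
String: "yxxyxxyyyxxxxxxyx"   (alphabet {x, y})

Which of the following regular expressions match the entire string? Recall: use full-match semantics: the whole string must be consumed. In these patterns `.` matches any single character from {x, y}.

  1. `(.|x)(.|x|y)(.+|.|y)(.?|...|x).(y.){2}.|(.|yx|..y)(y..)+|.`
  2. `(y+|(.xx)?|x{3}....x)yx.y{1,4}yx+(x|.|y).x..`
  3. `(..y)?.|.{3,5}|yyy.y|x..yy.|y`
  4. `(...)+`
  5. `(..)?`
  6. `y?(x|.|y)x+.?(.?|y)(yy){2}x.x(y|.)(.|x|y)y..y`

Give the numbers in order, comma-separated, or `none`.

2

1 → no match
2 → match
3 → no match
4 → no match
5 → no match
6 → no match — must end with "y"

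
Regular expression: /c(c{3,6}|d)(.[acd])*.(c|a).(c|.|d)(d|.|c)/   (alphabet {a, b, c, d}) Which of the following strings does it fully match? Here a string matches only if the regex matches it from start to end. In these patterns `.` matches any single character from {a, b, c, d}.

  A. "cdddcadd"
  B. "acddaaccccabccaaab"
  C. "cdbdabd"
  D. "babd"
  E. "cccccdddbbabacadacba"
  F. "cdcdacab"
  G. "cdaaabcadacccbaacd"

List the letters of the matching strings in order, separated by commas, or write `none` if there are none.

A. "cdddcadd" → no match
B → no match — must start with "c"
C. "cdbdabd" → no match
D. "babd" → no match — must start with "c"
E → no match
F. "cdcdacab" → no match
G → no match

none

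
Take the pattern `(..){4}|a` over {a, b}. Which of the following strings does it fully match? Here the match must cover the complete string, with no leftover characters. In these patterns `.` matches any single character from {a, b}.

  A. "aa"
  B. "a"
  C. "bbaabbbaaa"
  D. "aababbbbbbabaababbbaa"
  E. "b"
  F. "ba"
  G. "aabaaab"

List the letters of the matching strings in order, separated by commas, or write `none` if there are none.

B

A → no match
B → match
C → no match
D → no match
E → no match
F → no match
G → no match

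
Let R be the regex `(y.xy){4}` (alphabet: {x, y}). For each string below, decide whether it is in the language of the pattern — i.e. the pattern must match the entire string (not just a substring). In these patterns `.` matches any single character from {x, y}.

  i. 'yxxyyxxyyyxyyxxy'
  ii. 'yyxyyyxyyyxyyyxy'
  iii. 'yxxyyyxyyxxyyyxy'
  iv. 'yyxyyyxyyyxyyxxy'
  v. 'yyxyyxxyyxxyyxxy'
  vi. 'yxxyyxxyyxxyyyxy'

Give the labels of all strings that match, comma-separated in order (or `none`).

i, ii, iii, iv, v, vi

i → match
ii → match
iii → match
iv → match
v → match
vi → match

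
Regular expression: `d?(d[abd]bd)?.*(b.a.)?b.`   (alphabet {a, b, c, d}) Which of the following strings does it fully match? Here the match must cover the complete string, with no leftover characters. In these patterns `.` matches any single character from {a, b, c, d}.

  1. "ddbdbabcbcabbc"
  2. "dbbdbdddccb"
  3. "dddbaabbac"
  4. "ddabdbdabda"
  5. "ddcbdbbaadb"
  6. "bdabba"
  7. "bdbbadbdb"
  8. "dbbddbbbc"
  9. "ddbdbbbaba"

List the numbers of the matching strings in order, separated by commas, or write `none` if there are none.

1 → match
2. "dbbdbdddccb" → no match
3. "dddbaabbac" → no match
4. "ddabdbdabda" → no match
5. "ddcbdbbaadb" → no match
6. "bdabba" → match
7. "bdbbadbdb" → no match
8. "dbbddbbbc" → match
9. "ddbdbbbaba" → match

1, 6, 8, 9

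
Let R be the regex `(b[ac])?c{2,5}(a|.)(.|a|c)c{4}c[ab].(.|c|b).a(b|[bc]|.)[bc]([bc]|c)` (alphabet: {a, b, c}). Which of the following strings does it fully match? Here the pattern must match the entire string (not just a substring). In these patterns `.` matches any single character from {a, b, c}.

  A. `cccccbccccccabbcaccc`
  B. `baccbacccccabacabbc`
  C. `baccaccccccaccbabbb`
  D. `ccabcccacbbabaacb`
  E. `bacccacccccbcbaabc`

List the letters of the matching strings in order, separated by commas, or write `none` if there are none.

A, B, C

A → match
B → match
C → match
D → no match
E → no match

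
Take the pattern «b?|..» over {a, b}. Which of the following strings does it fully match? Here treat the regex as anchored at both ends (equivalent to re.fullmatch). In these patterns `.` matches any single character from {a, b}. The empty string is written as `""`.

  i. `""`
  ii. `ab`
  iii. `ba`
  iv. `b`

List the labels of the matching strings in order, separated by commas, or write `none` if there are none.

i → match
ii → match
iii → match
iv → match

i, ii, iii, iv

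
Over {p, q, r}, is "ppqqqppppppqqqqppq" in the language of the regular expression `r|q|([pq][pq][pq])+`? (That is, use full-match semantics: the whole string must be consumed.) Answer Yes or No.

Yes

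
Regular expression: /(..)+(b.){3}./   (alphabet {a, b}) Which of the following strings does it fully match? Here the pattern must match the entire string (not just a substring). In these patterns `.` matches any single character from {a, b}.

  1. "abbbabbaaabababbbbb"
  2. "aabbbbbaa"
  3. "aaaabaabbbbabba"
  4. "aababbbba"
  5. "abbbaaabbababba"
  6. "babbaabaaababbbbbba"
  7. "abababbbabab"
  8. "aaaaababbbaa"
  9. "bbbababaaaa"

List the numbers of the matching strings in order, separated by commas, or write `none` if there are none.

1, 2, 3, 4, 5, 6

1 → match
2 → match
3 → match
4 → match
5 → match
6 → match
7 → no match
8 → no match
9 → no match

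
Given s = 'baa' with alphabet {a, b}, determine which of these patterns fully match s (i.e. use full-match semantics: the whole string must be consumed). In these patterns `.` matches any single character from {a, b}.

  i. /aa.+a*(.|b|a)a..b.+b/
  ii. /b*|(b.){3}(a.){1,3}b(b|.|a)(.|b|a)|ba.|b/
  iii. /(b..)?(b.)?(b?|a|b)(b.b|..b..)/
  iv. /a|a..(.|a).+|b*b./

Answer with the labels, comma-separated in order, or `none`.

i → no match — must start with 'aa'
ii → match
iii → no match
iv → no match

ii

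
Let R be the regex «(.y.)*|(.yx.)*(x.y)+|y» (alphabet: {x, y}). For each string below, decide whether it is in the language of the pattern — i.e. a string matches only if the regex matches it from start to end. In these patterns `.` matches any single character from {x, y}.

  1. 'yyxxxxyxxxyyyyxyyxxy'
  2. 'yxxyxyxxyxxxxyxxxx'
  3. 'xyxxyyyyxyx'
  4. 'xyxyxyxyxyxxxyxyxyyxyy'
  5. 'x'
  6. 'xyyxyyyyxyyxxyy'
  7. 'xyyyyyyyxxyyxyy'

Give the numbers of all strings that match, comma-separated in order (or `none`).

4, 6, 7

1 → no match
2 → no match
3 → no match
4 → match
5 → no match
6 → match
7 → match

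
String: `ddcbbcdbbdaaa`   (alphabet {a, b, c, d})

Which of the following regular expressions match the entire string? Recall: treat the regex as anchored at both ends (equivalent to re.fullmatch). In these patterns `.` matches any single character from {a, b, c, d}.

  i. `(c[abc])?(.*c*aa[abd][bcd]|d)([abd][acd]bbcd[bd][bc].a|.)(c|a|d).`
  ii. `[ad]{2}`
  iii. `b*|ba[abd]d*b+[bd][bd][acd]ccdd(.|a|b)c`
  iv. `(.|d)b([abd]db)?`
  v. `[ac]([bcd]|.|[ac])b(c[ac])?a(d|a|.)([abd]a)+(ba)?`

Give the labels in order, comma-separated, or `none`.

i → match
ii → no match
iii → no match
iv → no match
v → no match

i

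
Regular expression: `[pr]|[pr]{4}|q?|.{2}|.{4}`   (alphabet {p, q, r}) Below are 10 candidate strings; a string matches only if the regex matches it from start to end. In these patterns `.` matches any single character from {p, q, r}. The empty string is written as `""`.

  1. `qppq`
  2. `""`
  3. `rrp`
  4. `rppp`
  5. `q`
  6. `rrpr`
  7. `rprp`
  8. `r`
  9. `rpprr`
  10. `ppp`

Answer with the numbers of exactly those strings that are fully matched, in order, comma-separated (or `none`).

1, 2, 4, 5, 6, 7, 8

1. `qppq` → match
2. `""` → match
3. `rrp` → no match
4. `rppp` → match
5. `q` → match
6. `rrpr` → match
7. `rprp` → match
8. `r` → match
9. `rpprr` → no match
10. `ppp` → no match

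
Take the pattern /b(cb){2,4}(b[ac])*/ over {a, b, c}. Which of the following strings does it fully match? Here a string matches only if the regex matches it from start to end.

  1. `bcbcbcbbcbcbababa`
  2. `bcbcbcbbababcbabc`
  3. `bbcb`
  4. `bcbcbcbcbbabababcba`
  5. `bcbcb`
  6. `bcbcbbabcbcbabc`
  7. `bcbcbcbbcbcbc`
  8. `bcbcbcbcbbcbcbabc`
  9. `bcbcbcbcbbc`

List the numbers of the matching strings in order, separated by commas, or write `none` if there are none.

1 → match
2 → match
3 → no match — must start with `bcb`
4 → match
5 → match
6 → match
7 → match
8 → match
9 → match

1, 2, 4, 5, 6, 7, 8, 9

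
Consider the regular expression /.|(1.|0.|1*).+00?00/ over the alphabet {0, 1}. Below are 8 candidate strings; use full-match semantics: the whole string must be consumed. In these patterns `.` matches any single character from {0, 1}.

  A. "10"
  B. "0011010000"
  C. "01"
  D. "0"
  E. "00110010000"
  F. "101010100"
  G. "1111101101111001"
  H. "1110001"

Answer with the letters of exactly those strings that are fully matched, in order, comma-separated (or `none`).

B, D, E

A. "10" → no match
B. "0011010000" → match
C. "01" → no match
D. "0" → match
E. "00110010000" → match
F. "101010100" → no match
G → no match
H. "1110001" → no match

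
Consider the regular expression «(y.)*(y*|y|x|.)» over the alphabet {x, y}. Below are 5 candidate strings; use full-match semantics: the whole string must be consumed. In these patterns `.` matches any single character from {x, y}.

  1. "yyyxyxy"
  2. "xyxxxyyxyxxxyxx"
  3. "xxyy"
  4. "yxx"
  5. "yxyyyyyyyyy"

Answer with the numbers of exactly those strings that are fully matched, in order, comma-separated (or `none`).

1 → match
2 → no match
3 → no match
4 → match
5 → match

1, 4, 5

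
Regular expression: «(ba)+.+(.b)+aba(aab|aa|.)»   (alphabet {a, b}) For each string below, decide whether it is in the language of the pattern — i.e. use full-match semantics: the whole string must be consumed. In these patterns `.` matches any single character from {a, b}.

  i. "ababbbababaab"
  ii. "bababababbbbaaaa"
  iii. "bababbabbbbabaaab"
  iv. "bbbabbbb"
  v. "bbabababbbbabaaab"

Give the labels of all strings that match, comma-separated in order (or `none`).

i → no match — must start with "ba"
ii → no match
iii → match
iv. "bbbabbbb" → no match — must start with "ba"
v → no match — must start with "ba"

iii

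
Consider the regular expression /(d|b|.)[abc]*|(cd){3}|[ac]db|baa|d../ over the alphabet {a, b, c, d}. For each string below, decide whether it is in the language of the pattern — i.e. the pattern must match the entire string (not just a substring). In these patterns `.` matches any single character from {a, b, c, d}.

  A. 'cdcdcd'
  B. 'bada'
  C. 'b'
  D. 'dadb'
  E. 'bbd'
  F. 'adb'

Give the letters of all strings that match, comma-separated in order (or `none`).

A. 'cdcdcd' → match
B. 'bada' → no match
C. 'b' → match
D. 'dadb' → no match
E. 'bbd' → no match
F. 'adb' → match

A, C, F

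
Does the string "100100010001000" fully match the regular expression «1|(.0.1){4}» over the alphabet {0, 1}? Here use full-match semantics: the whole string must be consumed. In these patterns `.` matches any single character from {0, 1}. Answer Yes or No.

No

Every match must end with "1", but "100100010001000" does not.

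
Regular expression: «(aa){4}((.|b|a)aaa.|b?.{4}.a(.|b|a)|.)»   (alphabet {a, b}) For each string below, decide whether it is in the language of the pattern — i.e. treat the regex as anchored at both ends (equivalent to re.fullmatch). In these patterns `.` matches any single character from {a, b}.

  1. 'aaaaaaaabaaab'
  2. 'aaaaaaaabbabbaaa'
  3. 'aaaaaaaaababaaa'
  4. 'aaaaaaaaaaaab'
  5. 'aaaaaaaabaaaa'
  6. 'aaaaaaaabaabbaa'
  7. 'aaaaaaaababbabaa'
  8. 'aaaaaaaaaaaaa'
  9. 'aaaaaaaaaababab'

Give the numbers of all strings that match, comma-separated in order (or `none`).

1 → match
2 → match
3 → match
4 → match
5 → match
6 → match
7 → match
8 → match
9 → match

1, 2, 3, 4, 5, 6, 7, 8, 9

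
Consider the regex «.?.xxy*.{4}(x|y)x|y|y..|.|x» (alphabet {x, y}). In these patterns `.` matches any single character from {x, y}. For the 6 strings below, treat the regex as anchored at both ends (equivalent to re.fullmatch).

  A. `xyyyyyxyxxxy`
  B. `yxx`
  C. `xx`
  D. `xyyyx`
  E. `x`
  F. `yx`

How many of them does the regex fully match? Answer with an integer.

2

A. `xyyyyyxyxxxy` → no match
B. `yxx` → match
C. `xx` → no match
D. `xyyyx` → no match
E. `x` → match
F. `yx` → no match
Total matched: 2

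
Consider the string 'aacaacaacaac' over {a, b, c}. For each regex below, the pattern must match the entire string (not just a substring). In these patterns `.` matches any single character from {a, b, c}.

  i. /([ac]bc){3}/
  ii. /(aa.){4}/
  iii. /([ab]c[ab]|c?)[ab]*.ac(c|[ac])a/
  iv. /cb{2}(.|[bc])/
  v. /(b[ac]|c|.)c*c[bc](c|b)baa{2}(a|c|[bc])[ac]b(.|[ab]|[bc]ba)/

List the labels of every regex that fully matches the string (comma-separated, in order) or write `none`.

i → no match — must end with 'bc'
ii → match
iii → no match — must end with 'a'
iv → no match — must start with 'cb'
v → no match

ii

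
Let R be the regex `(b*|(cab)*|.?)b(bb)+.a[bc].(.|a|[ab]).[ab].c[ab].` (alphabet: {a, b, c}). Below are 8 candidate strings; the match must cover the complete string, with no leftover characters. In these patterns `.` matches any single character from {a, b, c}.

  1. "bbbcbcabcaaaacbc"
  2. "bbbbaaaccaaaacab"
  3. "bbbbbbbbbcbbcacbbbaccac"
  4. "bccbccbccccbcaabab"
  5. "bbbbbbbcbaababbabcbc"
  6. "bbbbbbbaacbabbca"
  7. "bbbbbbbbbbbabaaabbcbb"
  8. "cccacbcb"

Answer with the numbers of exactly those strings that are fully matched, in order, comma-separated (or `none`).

7

1 → no match
2 → no match
3 → no match
4 → no match
5 → no match
6 → no match
7 → match
8 → no match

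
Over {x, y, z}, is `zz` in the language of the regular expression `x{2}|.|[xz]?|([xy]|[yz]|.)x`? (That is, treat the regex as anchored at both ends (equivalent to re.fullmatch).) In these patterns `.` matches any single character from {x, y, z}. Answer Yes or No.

No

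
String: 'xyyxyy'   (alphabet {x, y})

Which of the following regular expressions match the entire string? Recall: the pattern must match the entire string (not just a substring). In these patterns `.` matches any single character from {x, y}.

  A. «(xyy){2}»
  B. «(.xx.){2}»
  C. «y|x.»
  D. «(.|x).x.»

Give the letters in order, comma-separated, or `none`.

A → match
B → no match
C → no match
D → no match

A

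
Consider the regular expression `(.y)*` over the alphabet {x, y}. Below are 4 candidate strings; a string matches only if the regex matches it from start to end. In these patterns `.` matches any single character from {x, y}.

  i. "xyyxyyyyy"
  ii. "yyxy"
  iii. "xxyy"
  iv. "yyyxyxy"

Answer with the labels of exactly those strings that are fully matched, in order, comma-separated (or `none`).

i → no match
ii → match
iii → no match
iv → no match

ii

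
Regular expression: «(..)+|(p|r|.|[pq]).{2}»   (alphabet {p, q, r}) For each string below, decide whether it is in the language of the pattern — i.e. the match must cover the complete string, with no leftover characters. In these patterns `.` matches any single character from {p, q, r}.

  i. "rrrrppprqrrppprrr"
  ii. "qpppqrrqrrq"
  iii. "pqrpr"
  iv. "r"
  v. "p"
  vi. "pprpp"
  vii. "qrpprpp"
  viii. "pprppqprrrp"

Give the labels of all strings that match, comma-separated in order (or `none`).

i → no match
ii → no match
iii → no match
iv → no match
v → no match
vi → no match
vii → no match
viii → no match

none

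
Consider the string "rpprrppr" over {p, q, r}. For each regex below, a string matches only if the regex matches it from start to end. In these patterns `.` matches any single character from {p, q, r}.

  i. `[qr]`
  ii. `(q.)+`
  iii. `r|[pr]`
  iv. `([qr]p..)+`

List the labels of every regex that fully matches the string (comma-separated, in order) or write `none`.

iv

i → no match
ii → no match — must start with "q"
iii → no match
iv → match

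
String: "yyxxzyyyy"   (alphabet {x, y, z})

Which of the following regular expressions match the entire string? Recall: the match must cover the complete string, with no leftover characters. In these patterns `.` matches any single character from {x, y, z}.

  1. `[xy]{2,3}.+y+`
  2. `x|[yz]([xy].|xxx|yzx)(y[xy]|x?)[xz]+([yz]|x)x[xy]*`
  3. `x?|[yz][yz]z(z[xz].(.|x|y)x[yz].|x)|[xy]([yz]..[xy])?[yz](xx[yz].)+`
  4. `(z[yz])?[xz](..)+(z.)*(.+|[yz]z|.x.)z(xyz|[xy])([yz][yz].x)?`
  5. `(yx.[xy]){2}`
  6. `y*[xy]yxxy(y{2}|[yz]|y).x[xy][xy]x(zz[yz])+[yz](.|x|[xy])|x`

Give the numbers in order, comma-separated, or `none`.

1 → match
2 → no match
3 → no match
4 → no match
5 → no match — must start with "yx"
6 → no match

1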